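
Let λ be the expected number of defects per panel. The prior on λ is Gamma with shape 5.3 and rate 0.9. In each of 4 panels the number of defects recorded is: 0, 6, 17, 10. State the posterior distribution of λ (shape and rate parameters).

Posterior: Gamma(shape=38.3, rate=4.9)

Total count ∑xᵢ = 33 over n = 4 panels.
Gamma is conjugate to the Poisson likelihood: posterior is Gamma(shape = 5.3+33 = 38.3, rate = 0.9+4 = 4.9).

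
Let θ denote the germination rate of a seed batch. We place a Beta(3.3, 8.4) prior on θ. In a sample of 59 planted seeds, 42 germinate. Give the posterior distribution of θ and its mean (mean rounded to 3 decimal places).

Posterior: Beta(45.3, 25.4); mean ≈ 0.641

The binomial likelihood is conjugate to the Beta prior: with 42 successes and 17 failures, the posterior is Beta(3.3+42, 8.4+17) = Beta(45.3, 25.4).
Posterior mean = α/(α+β) = 45.3/70.7 = 0.641.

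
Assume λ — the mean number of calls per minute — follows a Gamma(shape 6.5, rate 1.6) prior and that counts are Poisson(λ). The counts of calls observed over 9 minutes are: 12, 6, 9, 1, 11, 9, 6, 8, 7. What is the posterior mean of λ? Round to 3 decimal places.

Posterior mean ≈ 7.123

Total count ∑xᵢ = 69 over n = 9 minutes.
Gamma is conjugate to the Poisson likelihood: posterior is Gamma(shape = 6.5+69 = 75.5, rate = 1.6+9 = 10.6).
Posterior mean = shape/rate = 75.5/10.6 = 7.123.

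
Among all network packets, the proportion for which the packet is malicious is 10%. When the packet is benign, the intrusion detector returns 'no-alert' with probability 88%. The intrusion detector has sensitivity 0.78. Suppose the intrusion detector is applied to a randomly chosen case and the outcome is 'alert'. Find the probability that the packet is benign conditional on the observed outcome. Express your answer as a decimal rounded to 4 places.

P(¬H | E) ≈ 0.5806

Let H be the event that the packet is malicious. P(H) = 0.1, so P(¬H) = 0.9. With E the 'alert' result, P(E|H) = 0.78 and P(E|¬H) = 0.12.
P(E) = 0.78·0.1 + 0.12·0.9 = 0.078000 + 0.10800 = 0.18600.
By Bayes' theorem, P(H|E) = 0.078000 / 0.18600 = 0.4194. Hence P(¬H|E) = 1 − 0.4194 = 0.5806.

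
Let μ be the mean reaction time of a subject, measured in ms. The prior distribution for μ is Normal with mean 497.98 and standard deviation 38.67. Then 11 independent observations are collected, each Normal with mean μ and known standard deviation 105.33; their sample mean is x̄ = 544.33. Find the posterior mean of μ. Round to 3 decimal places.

Posterior mean ≈ 525.660

Prior precision 1/τ₀² = 1/38.67² = 0.00066873; data precision n/σ² = 11/105.33² = 0.00099149.
Posterior precision = 0.00066873 + 0.00099149 = 0.00166022.
Posterior mean = (0.00066873·497.98 + 0.00099149·544.33) / 0.00166022 = 525.660.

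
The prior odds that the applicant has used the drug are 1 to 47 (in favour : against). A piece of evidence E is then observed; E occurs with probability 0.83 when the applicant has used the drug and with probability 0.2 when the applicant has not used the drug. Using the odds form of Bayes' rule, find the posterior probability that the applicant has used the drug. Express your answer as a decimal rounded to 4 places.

Posterior probability ≈ 0.0811

Prior odds = 1/47 = 0.021277. In log-odds, ln(0.021277) = -3.8501.
Add log likelihood ratio: ln(4.1500) = 1.4231.
Posterior log-odds = -2.4270, so posterior odds = exp(-2.4270) = 0.088298. Converting, P(H|E) = 0.088298/1.0883 = 0.0811.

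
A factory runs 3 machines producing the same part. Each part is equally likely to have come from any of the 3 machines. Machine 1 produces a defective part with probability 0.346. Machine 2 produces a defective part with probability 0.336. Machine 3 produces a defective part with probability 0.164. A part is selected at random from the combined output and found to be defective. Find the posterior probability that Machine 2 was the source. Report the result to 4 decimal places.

Posterior probability ≈ 0.3972

Tabulate prior·likelihood by source: [1] prior 0.333333, lik 0.346, product 0.1153; [2] prior 0.333333, lik 0.336, product 0.1120; [3] prior 0.333333, lik 0.164, product 0.05467.
Normalizing constant = 0.28200; the posterior for Machine 2 is its product over the sum, 0.1120/0.28200 = 0.3972.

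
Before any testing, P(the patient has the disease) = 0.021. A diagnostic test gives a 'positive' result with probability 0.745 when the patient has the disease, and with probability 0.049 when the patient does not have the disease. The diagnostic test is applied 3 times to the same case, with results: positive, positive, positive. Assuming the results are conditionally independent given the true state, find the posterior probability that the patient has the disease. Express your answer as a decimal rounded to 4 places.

Let H be the event that the patient has the disease; start with P(H) = 0.021. P('positive'|H) = 0.745, P('positive'|¬H) = 0.049.
Update on result 1 ('positive'): P(H) ← 0.745·0.0210 / (0.745·0.0210 + 0.049·0.9790) = 0.015645/0.063616 = 0.2459.
Update on result 2 ('positive'): P(H) ← 0.745·0.2459 / (0.745·0.2459 + 0.049·0.7541) = 0.18322/0.22017 = 0.8322.
Update on result 3 ('positive'): P(H) ← 0.745·0.8322 / (0.745·0.8322 + 0.049·0.1678) = 0.61997/0.62819 = 0.9869.

Posterior P(H) ≈ 0.9869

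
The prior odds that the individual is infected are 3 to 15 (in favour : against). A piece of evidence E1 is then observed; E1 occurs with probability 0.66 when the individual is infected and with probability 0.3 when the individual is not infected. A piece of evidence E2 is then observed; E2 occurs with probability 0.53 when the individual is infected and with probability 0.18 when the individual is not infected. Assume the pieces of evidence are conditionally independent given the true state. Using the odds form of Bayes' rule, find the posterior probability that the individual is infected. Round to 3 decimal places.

Prior odds = 3/15 = 0.20000.
Likelihood ratio for E1 = 0.66/0.3 = 2.2000.
Likelihood ratio for E2 = 0.53/0.18 = 2.9444.
Posterior odds = prior odds × LR₁ × LR₂ = 1.2956.
Posterior probability = odds/(1+odds) = 1.2956/2.2956 = 0.564.

Posterior probability ≈ 0.564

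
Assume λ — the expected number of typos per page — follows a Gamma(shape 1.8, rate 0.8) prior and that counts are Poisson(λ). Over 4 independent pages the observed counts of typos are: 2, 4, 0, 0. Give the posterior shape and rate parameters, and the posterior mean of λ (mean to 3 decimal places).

Posterior: Gamma(shape=7.8, rate=4.8); mean ≈ 1.625

Total count ∑xᵢ = 6 over n = 4 pages.
Gamma is conjugate to the Poisson likelihood: posterior is Gamma(shape = 1.8+6 = 7.8, rate = 0.8+4 = 4.8).
E[λ | data] = 7.8/4.8 = 1.625.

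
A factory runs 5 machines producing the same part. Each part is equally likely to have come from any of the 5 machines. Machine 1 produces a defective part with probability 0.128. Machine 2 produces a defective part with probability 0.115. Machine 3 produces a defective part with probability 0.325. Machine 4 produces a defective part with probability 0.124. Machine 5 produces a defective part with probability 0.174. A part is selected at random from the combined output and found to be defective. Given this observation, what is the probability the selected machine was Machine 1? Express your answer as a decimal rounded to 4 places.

Posterior probability ≈ 0.1478

Tabulate prior·likelihood by source: [1] prior 0.2, lik 0.128, product 0.02560; [2] prior 0.2, lik 0.115, product 0.02300; [3] prior 0.2, lik 0.325, product 0.06500; [4] prior 0.2, lik 0.124, product 0.02480; [5] prior 0.2, lik 0.174, product 0.03480.
Normalizing constant = 0.17320; the posterior for Machine 1 is its product over the sum, 0.02560/0.17320 = 0.1478.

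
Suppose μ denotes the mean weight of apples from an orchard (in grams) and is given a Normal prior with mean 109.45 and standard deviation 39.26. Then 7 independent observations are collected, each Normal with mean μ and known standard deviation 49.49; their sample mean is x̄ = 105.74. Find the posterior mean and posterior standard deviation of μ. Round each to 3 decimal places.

With known σ, the Normal prior is conjugate. Weight on the data is w = (n/σ²)/(n/σ² + 1/τ₀²) = 0.00285801/(0.00285801+0.00064878) = 0.81499.
Posterior mean = w·x̄ + (1−w)·μ₀ = 0.81499·105.74 + 0.18501·109.45 = 106.426. Posterior variance = 1/(0.00285801+0.00064878) = 285.161, so SD = 16.887.

Posterior mean ≈ 106.426; posterior SD ≈ 16.887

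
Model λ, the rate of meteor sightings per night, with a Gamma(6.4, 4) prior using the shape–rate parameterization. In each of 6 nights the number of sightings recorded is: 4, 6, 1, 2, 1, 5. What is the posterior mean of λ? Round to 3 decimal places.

Posterior mean ≈ 2.540

Total count ∑xᵢ = 19 over n = 6 nights.
Gamma is conjugate to the Poisson likelihood: posterior is Gamma(shape = 6.4+19 = 25.4, rate = 4+6 = 10).
E[λ | data] = 25.4/10 = 2.540.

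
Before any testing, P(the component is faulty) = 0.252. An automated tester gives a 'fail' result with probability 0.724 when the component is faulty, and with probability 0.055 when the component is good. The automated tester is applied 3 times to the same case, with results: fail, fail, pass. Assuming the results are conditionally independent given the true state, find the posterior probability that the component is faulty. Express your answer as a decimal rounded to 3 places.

Posterior P(H) ≈ 0.945

Let H be the event that the component is faulty; start with P(H) = 0.252. P('fail'|H) = 0.724, P('fail'|¬H) = 0.055.
Update on result 1 ('fail'): P(H) ← 0.724·0.2520 / (0.724·0.2520 + 0.055·0.7480) = 0.18245/0.22359 = 0.8160.
Update on result 2 ('fail'): P(H) ← 0.724·0.8160 / (0.724·0.8160 + 0.055·0.1840) = 0.59078/0.60090 = 0.9832.
Update on result 3 ('pass'): P(H) ← 0.276·0.9832 / (0.276·0.9832 + 0.945·0.0168) = 0.27135/0.28727 = 0.9446.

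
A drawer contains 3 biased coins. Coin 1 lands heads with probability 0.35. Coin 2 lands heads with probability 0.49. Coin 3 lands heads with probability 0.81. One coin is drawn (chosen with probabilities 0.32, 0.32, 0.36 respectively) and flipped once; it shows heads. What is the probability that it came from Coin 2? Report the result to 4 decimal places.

Posterior probability ≈ 0.2798

P(heads|C1) = 0.35; P(heads|C2) = 0.49; P(heads|C3) = 0.81.
Prior × likelihood for each source: 0.32·0.35=0.1120, 0.32·0.49=0.1568, 0.36·0.81=0.2916. Summing gives P(heads) = 0.56040.
P(Coin 2 | heads) = 0.1568 / 0.56040 = 0.2798.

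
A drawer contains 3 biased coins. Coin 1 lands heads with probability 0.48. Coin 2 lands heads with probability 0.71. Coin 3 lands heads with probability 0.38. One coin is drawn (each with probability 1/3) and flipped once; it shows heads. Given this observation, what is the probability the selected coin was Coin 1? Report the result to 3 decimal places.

Posterior probability ≈ 0.306

P(heads|C1) = 0.48; P(heads|C2) = 0.71; P(heads|C3) = 0.38.
Prior × likelihood for each source: 0.333333·0.48=0.1600, 0.333333·0.71=0.2367, 0.333333·0.38=0.1267. Summing gives P(heads) = 0.52333.
P(Coin 1 | heads) = 0.1600 / 0.52333 = 0.306.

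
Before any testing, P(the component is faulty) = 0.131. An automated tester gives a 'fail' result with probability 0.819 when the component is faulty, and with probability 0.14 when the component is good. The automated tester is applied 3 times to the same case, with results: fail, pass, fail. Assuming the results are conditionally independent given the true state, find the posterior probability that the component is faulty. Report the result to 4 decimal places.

Posterior P(H) ≈ 0.5206

Let H be the event that the component is faulty; start with P(H) = 0.131. P('fail'|H) = 0.819, P('fail'|¬H) = 0.14.
Update on result 1 ('fail'): P(H) ← 0.819·0.1310 / (0.819·0.1310 + 0.14·0.8690) = 0.10729/0.22895 = 0.4686.
Update on result 2 ('pass'): P(H) ← 0.181·0.4686 / (0.181·0.4686 + 0.86·0.5314) = 0.084819/0.54181 = 0.1565.
Update on result 3 ('fail'): P(H) ← 0.819·0.1565 / (0.819·0.1565 + 0.14·0.8435) = 0.12821/0.24630 = 0.5206.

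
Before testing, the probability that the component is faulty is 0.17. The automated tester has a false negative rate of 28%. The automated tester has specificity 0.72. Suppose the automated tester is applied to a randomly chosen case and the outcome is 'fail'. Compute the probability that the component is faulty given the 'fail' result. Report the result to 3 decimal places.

P(H | E) ≈ 0.345

Write H for 'the component is faulty'. Prior odds H:¬H = 0.17/0.83 = 0.20482. For the 'fail' outcome, the likelihood ratio is 0.72/0.28 = 2.5714.
Posterior odds = 0.20482 × 2.5714 = 0.52668, so P(H|E) = 0.52668/(1+0.52668) = 0.345.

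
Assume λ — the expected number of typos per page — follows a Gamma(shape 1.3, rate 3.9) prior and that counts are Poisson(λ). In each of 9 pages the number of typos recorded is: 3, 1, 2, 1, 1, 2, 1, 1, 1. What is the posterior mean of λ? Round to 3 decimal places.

Posterior mean ≈ 1.109

Total count ∑xᵢ = 13 over n = 9 pages.
Gamma is conjugate to the Poisson likelihood: posterior is Gamma(shape = 1.3+13 = 14.3, rate = 3.9+9 = 12.9).
Posterior mean = shape/rate = 14.3/12.9 = 1.109.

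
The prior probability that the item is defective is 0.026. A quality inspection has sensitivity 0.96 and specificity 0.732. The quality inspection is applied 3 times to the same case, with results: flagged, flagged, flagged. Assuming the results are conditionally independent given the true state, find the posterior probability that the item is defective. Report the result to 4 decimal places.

With H the event that the item is defective, the joint likelihood of the observed sequence is P(data|H) = 0.96·0.96·0.96 = 0.88474 and P(data|¬H) = 0.268·0.268·0.268 = 0.019249.
Bayes: P(H|data) = 0.026·0.88474 / (0.026·0.88474 + 0.974·0.019249) = 0.023003/0.041751 = 0.5510.

Posterior P(H) ≈ 0.5510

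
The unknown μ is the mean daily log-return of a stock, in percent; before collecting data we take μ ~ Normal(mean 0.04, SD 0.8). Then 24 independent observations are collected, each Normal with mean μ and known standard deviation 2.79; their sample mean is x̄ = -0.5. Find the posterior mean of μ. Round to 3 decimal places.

Prior precision 1/τ₀² = 1/0.8² = 1.56250; data precision n/σ² = 24/2.79² = 3.08321.
Posterior precision = 1.56250 + 3.08321 = 4.64571.
Posterior mean = (1.56250·0.04 + 3.08321·-0.5) / 4.64571 = -0.318.

Posterior mean ≈ -0.318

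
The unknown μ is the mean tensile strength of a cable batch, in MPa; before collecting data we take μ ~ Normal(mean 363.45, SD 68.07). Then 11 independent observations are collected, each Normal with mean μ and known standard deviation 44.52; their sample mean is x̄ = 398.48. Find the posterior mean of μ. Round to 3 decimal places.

Posterior mean ≈ 397.169

Prior precision 1/τ₀² = 1/68.07² = 0.00021582; data precision n/σ² = 11/44.52² = 0.00554986.
Posterior precision = 0.00021582 + 0.00554986 = 0.00576568.
Posterior mean = (0.00021582·363.45 + 0.00554986·398.48) / 0.00576568 = 397.169.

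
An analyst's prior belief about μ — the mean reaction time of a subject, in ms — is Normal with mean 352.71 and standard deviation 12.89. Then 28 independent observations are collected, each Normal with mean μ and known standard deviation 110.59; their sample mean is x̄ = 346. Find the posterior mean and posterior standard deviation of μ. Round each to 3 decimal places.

Posterior mean ≈ 350.861; posterior SD ≈ 10.971

Prior precision 1/τ₀² = 1/12.89² = 0.00601858; data precision n/σ² = 28/110.59² = 0.00228942.
Posterior precision = 0.00601858 + 0.00228942 = 0.00830801, giving posterior SD = 1/√0.00830801 = 10.971.
Posterior mean = (0.00601858·352.71 + 0.00228942·346) / 0.00830801 = 350.861.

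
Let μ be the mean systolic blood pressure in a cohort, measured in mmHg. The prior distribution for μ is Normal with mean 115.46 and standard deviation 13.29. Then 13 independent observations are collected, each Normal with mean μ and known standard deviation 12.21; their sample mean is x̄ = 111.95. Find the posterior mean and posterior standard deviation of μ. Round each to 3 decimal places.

Posterior mean ≈ 112.164; posterior SD ≈ 3.282

Prior precision 1/τ₀² = 1/13.29² = 0.00566174; data precision n/σ² = 13/12.21² = 0.0871991.
Posterior precision = 0.00566174 + 0.0871991 = 0.0928608, giving posterior SD = 1/√0.0928608 = 3.282.
Posterior mean = (0.00566174·115.46 + 0.0871991·111.95) / 0.0928608 = 112.164.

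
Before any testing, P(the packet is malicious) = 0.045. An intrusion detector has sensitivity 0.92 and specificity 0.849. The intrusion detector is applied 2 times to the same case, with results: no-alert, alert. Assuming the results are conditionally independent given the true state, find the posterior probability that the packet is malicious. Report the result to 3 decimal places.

With H the event that the packet is malicious, the joint likelihood of the observed sequence is P(data|H) = 0.08·0.92 = 0.073600 and P(data|¬H) = 0.849·0.151 = 0.12820.
Bayes: P(H|data) = 0.045·0.073600 / (0.045·0.073600 + 0.955·0.12820) = 0.0033120/0.12574 = 0.0263.

Posterior P(H) ≈ 0.026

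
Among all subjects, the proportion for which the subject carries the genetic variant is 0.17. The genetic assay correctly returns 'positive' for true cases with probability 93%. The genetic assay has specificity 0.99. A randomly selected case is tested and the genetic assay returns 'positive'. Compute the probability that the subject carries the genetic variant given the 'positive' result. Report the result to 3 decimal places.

Let H be the event that the subject carries the genetic variant. P(H) = 0.17, so P(¬H) = 0.83. With E the 'positive' result, P(E|H) = 0.93 and P(E|¬H) = 0.01.
P(E) = 0.93·0.17 + 0.01·0.83 = 0.15810 + 0.0083000 = 0.16640.
By Bayes' theorem, P(H|E) = 0.15810 / 0.16640 = 0.950.

P(H | E) ≈ 0.950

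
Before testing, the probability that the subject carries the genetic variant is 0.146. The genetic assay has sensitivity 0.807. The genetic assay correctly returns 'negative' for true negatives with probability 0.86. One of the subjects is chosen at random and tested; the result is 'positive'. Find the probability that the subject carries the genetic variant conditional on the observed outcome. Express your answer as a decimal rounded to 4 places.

Write H for 'the subject carries the genetic variant'. Prior odds H:¬H = 0.146/0.854 = 0.17096. For the 'positive' outcome, the likelihood ratio is 0.807/0.14 = 5.7643.
Posterior odds = 0.17096 × 5.7643 = 0.98546, so P(H|E) = 0.98546/(1+0.98546) = 0.4963.

P(H | E) ≈ 0.4963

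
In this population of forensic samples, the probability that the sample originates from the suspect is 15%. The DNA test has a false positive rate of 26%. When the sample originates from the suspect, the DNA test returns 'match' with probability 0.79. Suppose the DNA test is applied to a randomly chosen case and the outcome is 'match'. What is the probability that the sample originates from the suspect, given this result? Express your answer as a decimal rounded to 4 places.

P(H | E) ≈ 0.3490

Let H be the event that the sample originates from the suspect. P(H) = 0.15, so P(¬H) = 0.85. With E the 'match' result, P(E|H) = 0.79 and P(E|¬H) = 0.26.
P(E) = 0.79·0.15 + 0.26·0.85 = 0.11850 + 0.22100 = 0.33950.
By Bayes' theorem, P(H|E) = 0.11850 / 0.33950 = 0.3490.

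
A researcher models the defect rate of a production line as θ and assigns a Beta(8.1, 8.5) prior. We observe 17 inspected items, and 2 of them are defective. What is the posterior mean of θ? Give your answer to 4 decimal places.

Posterior mean ≈ 0.3006

The binomial likelihood is conjugate to the Beta prior: with 2 successes and 15 failures, the posterior is Beta(8.1+2, 8.5+15) = Beta(10.1, 23.5).
Posterior mean = α/(α+β) = 10.1/33.6 = 0.3006.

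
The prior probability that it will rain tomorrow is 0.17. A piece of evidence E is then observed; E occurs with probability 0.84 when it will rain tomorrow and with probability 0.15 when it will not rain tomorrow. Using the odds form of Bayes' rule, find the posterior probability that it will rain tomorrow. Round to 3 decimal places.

Posterior probability ≈ 0.534

Prior odds = 0.17/(1−0.17) = 0.20482. In log-odds, ln(0.20482) = -1.5856.
Add log likelihood ratio: ln(5.6000) = 1.7228.
Posterior log-odds = 0.13714, so posterior odds = exp(0.13714) = 1.1470. Converting, P(H|E) = 1.1470/2.1470 = 0.534.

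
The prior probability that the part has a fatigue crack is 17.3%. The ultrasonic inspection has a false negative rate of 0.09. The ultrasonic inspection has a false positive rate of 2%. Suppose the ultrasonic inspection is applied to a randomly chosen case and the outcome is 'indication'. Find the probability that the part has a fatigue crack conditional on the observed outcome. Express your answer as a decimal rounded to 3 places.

Let H be the event that the part has a fatigue crack. P(H) = 0.173, so P(¬H) = 0.827. With E the 'indication' result, P(E|H) = 0.91 and P(E|¬H) = 0.02.
P(E) = 0.91·0.173 + 0.02·0.827 = 0.15743 + 0.016540 = 0.17397.
By Bayes' theorem, P(H|E) = 0.15743 / 0.17397 = 0.905.

P(H | E) ≈ 0.905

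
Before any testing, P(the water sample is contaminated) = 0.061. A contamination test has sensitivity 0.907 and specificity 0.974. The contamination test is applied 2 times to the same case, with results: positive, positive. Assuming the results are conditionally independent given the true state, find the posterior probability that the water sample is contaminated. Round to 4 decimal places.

Posterior P(H) ≈ 0.9875

Let H be the event that the water sample is contaminated; start with P(H) = 0.061. P('positive'|H) = 0.907, P('positive'|¬H) = 0.026.
Update on result 1 ('positive'): P(H) ← 0.907·0.0610 / (0.907·0.0610 + 0.026·0.9390) = 0.055327/0.079741 = 0.6938.
Update on result 2 ('positive'): P(H) ← 0.907·0.6938 / (0.907·0.6938 + 0.026·0.3062) = 0.62931/0.63727 = 0.9875.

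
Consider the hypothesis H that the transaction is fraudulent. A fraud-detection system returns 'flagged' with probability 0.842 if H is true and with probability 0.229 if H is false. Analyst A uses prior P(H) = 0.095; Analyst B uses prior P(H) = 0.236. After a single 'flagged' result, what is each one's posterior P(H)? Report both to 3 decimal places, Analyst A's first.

Analyst A: 0.278; Analyst B: 0.532

P('+'|H) = 0.842, P('+'|¬H) = 0.229.
Analyst A: numerator 0.842·0.095 = 0.079990; evidence = 0.079990+0.229·0.905 = 0.28724; posterior = 0.278.
Analyst B: numerator 0.842·0.236 = 0.19871; evidence = 0.19871+0.229·0.764 = 0.37367; posterior = 0.532.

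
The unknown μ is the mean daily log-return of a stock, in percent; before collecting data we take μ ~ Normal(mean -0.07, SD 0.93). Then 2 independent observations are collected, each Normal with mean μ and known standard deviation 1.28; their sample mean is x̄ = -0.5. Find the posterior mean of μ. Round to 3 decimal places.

Posterior mean ≈ -0.291

With known σ, the Normal prior is conjugate. Weight on the data is w = (n/σ²)/(n/σ² + 1/τ₀²) = 1.22070/(1.22070+1.15620) = 0.51357.
Posterior mean = w·x̄ + (1−w)·μ₀ = 0.51357·-0.5 + 0.48643·-0.07 = -0.291.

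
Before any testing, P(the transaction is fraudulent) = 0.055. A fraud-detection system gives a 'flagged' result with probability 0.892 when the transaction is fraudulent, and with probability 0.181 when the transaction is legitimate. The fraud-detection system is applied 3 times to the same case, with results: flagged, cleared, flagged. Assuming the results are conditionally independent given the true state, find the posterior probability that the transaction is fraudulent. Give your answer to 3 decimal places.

With H the event that the transaction is fraudulent, the joint likelihood of the observed sequence is P(data|H) = 0.892·0.108·0.892 = 0.085932 and P(data|¬H) = 0.181·0.819·0.181 = 0.026831.
Bayes: P(H|data) = 0.055·0.085932 / (0.055·0.085932 + 0.945·0.026831) = 0.0047262/0.030082 = 0.1571.

Posterior P(H) ≈ 0.157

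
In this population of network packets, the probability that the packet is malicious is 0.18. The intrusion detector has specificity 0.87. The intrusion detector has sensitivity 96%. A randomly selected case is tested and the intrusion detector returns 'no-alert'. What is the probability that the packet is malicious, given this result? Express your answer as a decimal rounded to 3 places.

P(H | E) ≈ 0.010

Let H be the event that the packet is malicious. P(H) = 0.18, so P(¬H) = 0.82. With E the 'no-alert' result, P(E|H) = 0.04 and P(E|¬H) = 0.87.
P(E) = 0.04·0.18 + 0.87·0.82 = 0.0072000 + 0.71340 = 0.72060.
By Bayes' theorem, P(H|E) = 0.0072000 / 0.72060 = 0.010.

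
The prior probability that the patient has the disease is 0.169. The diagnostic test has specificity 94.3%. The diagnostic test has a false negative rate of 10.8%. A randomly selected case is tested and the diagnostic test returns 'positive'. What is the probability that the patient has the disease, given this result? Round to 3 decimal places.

Let H be the event that the patient has the disease. P(H) = 0.169, so P(¬H) = 0.831. With E the 'positive' result, P(E|H) = 0.892 and P(E|¬H) = 0.057.
P(E) = 0.892·0.169 + 0.057·0.831 = 0.15075 + 0.047367 = 0.19812.
By Bayes' theorem, P(H|E) = 0.15075 / 0.19812 = 0.761.

P(H | E) ≈ 0.761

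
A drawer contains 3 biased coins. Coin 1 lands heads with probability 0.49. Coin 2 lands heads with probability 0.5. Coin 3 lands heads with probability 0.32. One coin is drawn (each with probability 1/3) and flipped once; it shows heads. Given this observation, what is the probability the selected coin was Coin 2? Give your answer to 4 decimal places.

Posterior probability ≈ 0.3817

P(heads|C1) = 0.49; P(heads|C2) = 0.5; P(heads|C3) = 0.32.
Prior × likelihood for each source: 0.333333·0.49=0.1633, 0.333333·0.5=0.1667, 0.333333·0.32=0.1067. Summing gives P(heads) = 0.43667.
P(Coin 2 | heads) = 0.1667 / 0.43667 = 0.3817.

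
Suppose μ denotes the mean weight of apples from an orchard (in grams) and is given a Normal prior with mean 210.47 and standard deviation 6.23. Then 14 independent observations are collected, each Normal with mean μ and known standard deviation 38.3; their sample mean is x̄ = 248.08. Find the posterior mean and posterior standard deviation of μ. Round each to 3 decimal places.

Posterior mean ≈ 220.636; posterior SD ≈ 5.322

With known σ, the Normal prior is conjugate. Weight on the data is w = (n/σ²)/(n/σ² + 1/τ₀²) = 0.00954400/(0.00954400+0.0257646) = 0.27030.
Posterior mean = w·x̄ + (1−w)·μ₀ = 0.27030·248.08 + 0.72970·210.47 = 220.636. Posterior variance = 1/(0.00954400+0.0257646) = 28.3217, so SD = 5.322.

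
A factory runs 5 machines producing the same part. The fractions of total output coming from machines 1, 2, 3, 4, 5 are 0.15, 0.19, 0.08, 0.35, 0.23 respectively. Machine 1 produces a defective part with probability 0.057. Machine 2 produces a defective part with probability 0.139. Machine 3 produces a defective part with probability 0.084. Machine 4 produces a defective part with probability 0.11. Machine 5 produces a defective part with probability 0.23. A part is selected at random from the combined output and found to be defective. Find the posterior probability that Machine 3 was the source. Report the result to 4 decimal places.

Posterior probability ≈ 0.0505

P(defective|M1) = 0.057; P(defective|M2) = 0.139; P(defective|M3) = 0.084; P(defective|M4) = 0.11; P(defective|M5) = 0.23.
Prior × likelihood for each source: 0.15·0.057=0.008550, 0.19·0.139=0.02641, 0.08·0.084=0.006720, 0.35·0.11=0.03850, 0.23·0.23=0.05290. Summing gives P(defective) = 0.13308.
P(Machine 3 | defective) = 0.006720 / 0.13308 = 0.0505.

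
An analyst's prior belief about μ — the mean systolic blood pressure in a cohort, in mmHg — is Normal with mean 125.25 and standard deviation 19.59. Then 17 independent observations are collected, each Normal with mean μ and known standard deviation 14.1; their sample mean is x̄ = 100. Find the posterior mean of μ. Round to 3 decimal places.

Prior precision 1/τ₀² = 1/19.59² = 0.00260574; data precision n/σ² = 17/14.1² = 0.0855088.
Posterior precision = 0.00260574 + 0.0855088 = 0.0881145.
Posterior mean = (0.00260574·125.25 + 0.0855088·100) / 0.0881145 = 100.747.

Posterior mean ≈ 100.747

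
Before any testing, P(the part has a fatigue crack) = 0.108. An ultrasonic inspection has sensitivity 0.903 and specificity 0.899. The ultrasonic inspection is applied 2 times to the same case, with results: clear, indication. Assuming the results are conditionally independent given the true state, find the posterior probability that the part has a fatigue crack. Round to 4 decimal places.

Posterior P(H) ≈ 0.1046

Let H be the event that the part has a fatigue crack; start with P(H) = 0.108. P('indication'|H) = 0.903, P('indication'|¬H) = 0.101.
Update on result 1 ('clear'): P(H) ← 0.097·0.1080 / (0.097·0.1080 + 0.899·0.8920) = 0.010476/0.81238 = 0.0129.
Update on result 2 ('indication'): P(H) ← 0.903·0.0129 / (0.903·0.0129 + 0.101·0.9871) = 0.011645/0.11134 = 0.1046.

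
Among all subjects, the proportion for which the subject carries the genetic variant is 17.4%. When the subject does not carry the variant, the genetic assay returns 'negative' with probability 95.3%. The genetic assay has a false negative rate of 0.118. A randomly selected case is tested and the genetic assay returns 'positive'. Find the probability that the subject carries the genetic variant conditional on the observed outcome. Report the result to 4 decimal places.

P(H | E) ≈ 0.7981

Let H be the event that the subject carries the genetic variant. P(H) = 0.174, so P(¬H) = 0.826. With E the 'positive' result, P(E|H) = 0.882 and P(E|¬H) = 0.047.
P(E) = 0.882·0.174 + 0.047·0.826 = 0.15347 + 0.038822 = 0.19229.
By Bayes' theorem, P(H|E) = 0.15347 / 0.19229 = 0.7981.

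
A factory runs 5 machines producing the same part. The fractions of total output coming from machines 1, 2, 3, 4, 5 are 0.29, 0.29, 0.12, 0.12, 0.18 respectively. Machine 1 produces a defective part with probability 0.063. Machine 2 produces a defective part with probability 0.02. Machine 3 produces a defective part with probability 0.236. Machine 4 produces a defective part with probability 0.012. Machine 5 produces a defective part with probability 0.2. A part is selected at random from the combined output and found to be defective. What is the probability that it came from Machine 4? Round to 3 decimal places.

P(defective|M1) = 0.063; P(defective|M2) = 0.02; P(defective|M3) = 0.236; P(defective|M4) = 0.012; P(defective|M5) = 0.2.
Prior × likelihood for each source: 0.29·0.063=0.01827, 0.29·0.02=0.005800, 0.12·0.236=0.02832, 0.12·0.012=0.001440, 0.18·0.2=0.03600. Summing gives P(defective) = 0.089830.
P(Machine 4 | defective) = 0.001440 / 0.089830 = 0.016.

Posterior probability ≈ 0.016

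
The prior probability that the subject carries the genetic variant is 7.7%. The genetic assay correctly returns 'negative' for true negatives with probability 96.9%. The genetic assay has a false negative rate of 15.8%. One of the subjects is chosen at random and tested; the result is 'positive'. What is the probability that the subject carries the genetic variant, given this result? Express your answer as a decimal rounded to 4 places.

Let H be the event that the subject carries the genetic variant. P(H) = 0.077, so P(¬H) = 0.923. With E the 'positive' result, P(E|H) = 0.842 and P(E|¬H) = 0.031.
P(E) = 0.842·0.077 + 0.031·0.923 = 0.064834 + 0.028613 = 0.093447.
By Bayes' theorem, P(H|E) = 0.064834 / 0.093447 = 0.6938.

P(H | E) ≈ 0.6938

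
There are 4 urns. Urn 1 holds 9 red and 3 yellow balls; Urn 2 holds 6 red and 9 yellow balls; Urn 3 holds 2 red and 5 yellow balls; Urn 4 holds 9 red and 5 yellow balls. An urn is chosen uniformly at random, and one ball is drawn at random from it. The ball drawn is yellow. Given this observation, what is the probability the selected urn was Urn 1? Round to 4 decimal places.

Posterior probability ≈ 0.1301

Tabulate prior·likelihood by source: [1] prior 0.25, lik 0.25, product 0.06250; [2] prior 0.25, lik 0.6, product 0.1500; [3] prior 0.25, lik 0.7143, product 0.1786; [4] prior 0.25, lik 0.3571, product 0.08929.
Normalizing constant = 0.48036; the posterior for Urn 1 is its product over the sum, 0.06250/0.48036 = 0.1301.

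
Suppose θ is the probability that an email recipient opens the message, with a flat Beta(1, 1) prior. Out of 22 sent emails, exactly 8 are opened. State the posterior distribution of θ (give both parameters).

Observing 8 successes and 14 failures updates Beta(1, 1) by adding the success and failure counts to the two shape parameters: α = 1+8 = 9, β = 1+14 = 15.

Posterior: Beta(9, 15)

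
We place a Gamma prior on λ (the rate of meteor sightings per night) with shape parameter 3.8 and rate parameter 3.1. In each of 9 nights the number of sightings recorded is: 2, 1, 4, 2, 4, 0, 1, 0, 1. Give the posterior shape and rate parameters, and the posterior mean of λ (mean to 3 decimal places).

Total count ∑xᵢ = 15 over n = 9 nights.
Gamma is conjugate to the Poisson likelihood: posterior is Gamma(shape = 3.8+15 = 18.8, rate = 3.1+9 = 12.1).
Posterior mean = shape/rate = 18.8/12.1 = 1.554.

Posterior: Gamma(shape=18.8, rate=12.1); mean ≈ 1.554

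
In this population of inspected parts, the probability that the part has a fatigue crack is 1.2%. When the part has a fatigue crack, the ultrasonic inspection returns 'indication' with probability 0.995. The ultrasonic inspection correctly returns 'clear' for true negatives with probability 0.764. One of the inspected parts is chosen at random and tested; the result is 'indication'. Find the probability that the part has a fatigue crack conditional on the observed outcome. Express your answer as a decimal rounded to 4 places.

Write H for 'the part has a fatigue crack'. Prior odds H:¬H = 0.012/0.988 = 0.012146. For the 'indication' outcome, the likelihood ratio is 0.995/0.236 = 4.2161.
Posterior odds = 0.012146 × 4.2161 = 0.051208, so P(H|E) = 0.051208/(1+0.051208) = 0.0487.

P(H | E) ≈ 0.0487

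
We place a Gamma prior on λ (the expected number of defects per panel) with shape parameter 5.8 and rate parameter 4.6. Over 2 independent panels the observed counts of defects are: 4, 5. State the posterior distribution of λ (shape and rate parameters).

Posterior: Gamma(shape=14.8, rate=6.6)

The Poisson likelihood adds the total count to the shape and the number of exposure periods to the rate. Here ∑xᵢ = 9 and n = 2, so shape 5.8→14.8 and rate 4.6→6.6.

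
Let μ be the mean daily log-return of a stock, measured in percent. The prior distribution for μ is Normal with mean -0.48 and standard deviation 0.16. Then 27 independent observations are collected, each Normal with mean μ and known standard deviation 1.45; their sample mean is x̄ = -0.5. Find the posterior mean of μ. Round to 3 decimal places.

With known σ, the Normal prior is conjugate. Weight on the data is w = (n/σ²)/(n/σ² + 1/τ₀²) = 12.8419/(12.8419+39.0625) = 0.24741.
Posterior mean = w·x̄ + (1−w)·μ₀ = 0.24741·-0.5 + 0.75259·-0.48 = -0.485.

Posterior mean ≈ -0.485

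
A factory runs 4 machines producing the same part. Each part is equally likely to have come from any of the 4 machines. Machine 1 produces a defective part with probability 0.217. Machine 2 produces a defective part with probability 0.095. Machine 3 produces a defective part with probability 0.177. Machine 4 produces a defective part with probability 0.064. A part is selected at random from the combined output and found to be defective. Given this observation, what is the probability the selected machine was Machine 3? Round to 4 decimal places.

Posterior probability ≈ 0.3201

P(defective|M1) = 0.217; P(defective|M2) = 0.095; P(defective|M3) = 0.177; P(defective|M4) = 0.064.
Prior × likelihood for each source: 0.25·0.217=0.05425, 0.25·0.095=0.02375, 0.25·0.177=0.04425, 0.25·0.064=0.01600. Summing gives P(defective) = 0.13825.
P(Machine 3 | defective) = 0.04425 / 0.13825 = 0.3201.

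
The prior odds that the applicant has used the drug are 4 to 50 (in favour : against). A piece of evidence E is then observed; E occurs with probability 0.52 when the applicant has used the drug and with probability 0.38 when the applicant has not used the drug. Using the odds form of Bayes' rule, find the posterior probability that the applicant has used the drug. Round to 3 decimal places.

Prior odds = 4/50 = 0.080000. In log-odds, ln(0.080000) = -2.5257.
Add log likelihood ratio: ln(1.3684) = 0.31366.
Posterior log-odds = -2.2121, so posterior odds = exp(-2.2121) = 0.10947. Converting, P(H|E) = 0.10947/1.1095 = 0.099.

Posterior probability ≈ 0.099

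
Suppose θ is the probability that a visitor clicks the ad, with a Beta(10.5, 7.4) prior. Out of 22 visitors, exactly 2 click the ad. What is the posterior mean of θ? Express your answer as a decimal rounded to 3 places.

Posterior mean ≈ 0.313

Observing 2 successes and 20 failures updates Beta(10.5, 7.4) by adding the success and failure counts to the two shape parameters: α = 10.5+2 = 12.5, β = 7.4+20 = 27.4.
Posterior mean = α/(α+β) = 12.5/39.9 = 0.313.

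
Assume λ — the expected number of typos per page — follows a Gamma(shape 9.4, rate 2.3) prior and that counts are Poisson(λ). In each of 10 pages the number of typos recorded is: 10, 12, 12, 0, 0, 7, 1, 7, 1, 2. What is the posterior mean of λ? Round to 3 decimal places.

Posterior mean ≈ 4.992

The Poisson likelihood adds the total count to the shape and the number of exposure periods to the rate. Here ∑xᵢ = 52 and n = 10, so shape 9.4→61.4 and rate 2.3→12.3.
Posterior mean = shape/rate = 61.4/12.3 = 4.992.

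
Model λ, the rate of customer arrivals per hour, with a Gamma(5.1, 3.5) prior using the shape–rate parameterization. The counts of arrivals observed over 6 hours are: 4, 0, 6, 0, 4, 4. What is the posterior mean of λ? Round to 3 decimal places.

Posterior mean ≈ 2.432

The Poisson likelihood adds the total count to the shape and the number of exposure periods to the rate. Here ∑xᵢ = 18 and n = 6, so shape 5.1→23.1 and rate 3.5→9.5.
Posterior mean = shape/rate = 23.1/9.5 = 2.432.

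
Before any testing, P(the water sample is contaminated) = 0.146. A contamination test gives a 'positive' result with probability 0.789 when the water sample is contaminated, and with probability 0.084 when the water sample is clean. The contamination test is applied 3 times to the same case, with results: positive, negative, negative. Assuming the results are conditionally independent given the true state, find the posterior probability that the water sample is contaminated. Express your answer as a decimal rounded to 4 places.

Posterior P(H) ≈ 0.0785

Let H be the event that the water sample is contaminated; start with P(H) = 0.146. P('positive'|H) = 0.789, P('positive'|¬H) = 0.084.
Update on result 1 ('positive'): P(H) ← 0.789·0.1460 / (0.789·0.1460 + 0.084·0.8540) = 0.11519/0.18693 = 0.6162.
Update on result 2 ('negative'): P(H) ← 0.211·0.6162 / (0.211·0.6162 + 0.916·0.3838) = 0.13003/0.48155 = 0.2700.
Update on result 3 ('negative'): P(H) ← 0.211·0.2700 / (0.211·0.2700 + 0.916·0.7300) = 0.056974/0.72564 = 0.0785.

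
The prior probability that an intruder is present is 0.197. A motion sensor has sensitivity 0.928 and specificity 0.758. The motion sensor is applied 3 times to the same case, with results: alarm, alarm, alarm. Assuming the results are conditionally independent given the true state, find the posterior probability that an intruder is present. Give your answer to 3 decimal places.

Posterior P(H) ≈ 0.933

With H the event that an intruder is present, the joint likelihood of the observed sequence is P(data|H) = 0.928·0.928·0.928 = 0.79918 and P(data|¬H) = 0.242·0.242·0.242 = 0.014172.
Bayes: P(H|data) = 0.197·0.79918 / (0.197·0.79918 + 0.803·0.014172) = 0.15744/0.16882 = 0.9326.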